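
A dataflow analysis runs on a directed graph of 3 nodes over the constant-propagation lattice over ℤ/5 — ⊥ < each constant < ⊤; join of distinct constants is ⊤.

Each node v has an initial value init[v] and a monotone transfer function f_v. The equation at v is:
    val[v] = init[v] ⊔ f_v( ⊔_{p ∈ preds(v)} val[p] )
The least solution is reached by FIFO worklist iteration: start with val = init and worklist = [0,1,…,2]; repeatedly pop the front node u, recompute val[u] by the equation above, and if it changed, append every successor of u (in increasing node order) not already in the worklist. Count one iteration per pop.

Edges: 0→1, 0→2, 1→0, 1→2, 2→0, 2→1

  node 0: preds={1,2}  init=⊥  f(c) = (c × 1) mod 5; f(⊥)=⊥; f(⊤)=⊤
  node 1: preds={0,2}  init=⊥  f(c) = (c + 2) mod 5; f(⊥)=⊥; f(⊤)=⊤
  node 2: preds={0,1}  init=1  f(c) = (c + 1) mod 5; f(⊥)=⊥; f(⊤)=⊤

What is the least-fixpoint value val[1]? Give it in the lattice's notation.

⊤

Worklist (7 pops):
  #1 pop 0: in=1 → 1 (was ⊥); enqueue []
  #2 pop 1: in=1 → 3 (was ⊥); enqueue [0]
  #3 pop 2: in=⊤ → ⊤ (was 1); enqueue [1]
  #4 pop 0: in=⊤ → ⊤ (was 1); enqueue [2]
  #5 pop 1: in=⊤ → ⊤ (was 3); enqueue [0]
  #6 pop 2: in=⊤ → ⊤ (no change)
  #7 pop 0: in=⊤ → ⊤ (no change)

Fixpoint:
  val[0] = ⊤
  val[1] = ⊤
  val[2] = ⊤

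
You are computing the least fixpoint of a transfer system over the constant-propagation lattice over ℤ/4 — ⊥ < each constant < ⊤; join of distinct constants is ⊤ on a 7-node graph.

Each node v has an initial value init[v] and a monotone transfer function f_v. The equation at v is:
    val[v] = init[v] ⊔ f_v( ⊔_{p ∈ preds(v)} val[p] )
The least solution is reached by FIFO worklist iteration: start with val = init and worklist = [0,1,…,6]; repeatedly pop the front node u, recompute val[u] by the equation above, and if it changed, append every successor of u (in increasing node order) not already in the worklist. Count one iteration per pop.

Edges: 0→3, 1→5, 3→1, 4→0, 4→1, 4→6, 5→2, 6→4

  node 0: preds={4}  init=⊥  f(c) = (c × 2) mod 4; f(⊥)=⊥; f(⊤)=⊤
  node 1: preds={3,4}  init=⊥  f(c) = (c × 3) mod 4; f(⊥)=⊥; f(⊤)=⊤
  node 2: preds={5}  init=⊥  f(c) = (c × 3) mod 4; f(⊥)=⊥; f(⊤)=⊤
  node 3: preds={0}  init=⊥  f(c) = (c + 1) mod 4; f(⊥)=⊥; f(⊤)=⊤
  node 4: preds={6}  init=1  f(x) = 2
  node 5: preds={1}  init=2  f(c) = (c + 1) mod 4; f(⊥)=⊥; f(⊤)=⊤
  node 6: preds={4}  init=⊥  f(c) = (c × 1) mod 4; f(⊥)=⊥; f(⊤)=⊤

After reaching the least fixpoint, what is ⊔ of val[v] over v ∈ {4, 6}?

Trace (14 dequeues):
  [1] u=0 | in 1 | out 2 | prev ⊥ | push {}
  [2] u=1 | in 1 | out 3 | prev ⊥ | push {}
  [3] u=2 | in 2 | out 2 | prev ⊥ | push {}
  [4] u=3 | in 2 | out 3 | prev ⊥ | push {1}
  [5] u=4 | in ⊥ | out ⊤ | prev 1 | push {0}
  [6] u=5 | in 3 | out ⊤ | prev 2 | push {2}
  [7] u=6 | in ⊤ | out ⊤ | prev ⊥ | push {4}
  [8] u=1 | in ⊤ | out ⊤ | prev 3 | push {5}
  [9] u=0 | in ⊤ | out ⊤ | prev 2 | push {3}
  [10] u=2 | in ⊤ | out ⊤ | prev 2 | push {}
  [11] u=4 | in ⊤ | out ⊤ | ==
  [12] u=5 | in ⊤ | out ⊤ | ==
  [13] u=3 | in ⊤ | out ⊤ | prev 3 | push {1}
  [14] u=1 | in ⊤ | out ⊤ | ==

Converged values:
  [0] ⊤
  [1] ⊤
  [2] ⊤
  [3] ⊤
  [4] ⊤
  [5] ⊤
  [6] ⊤

⊤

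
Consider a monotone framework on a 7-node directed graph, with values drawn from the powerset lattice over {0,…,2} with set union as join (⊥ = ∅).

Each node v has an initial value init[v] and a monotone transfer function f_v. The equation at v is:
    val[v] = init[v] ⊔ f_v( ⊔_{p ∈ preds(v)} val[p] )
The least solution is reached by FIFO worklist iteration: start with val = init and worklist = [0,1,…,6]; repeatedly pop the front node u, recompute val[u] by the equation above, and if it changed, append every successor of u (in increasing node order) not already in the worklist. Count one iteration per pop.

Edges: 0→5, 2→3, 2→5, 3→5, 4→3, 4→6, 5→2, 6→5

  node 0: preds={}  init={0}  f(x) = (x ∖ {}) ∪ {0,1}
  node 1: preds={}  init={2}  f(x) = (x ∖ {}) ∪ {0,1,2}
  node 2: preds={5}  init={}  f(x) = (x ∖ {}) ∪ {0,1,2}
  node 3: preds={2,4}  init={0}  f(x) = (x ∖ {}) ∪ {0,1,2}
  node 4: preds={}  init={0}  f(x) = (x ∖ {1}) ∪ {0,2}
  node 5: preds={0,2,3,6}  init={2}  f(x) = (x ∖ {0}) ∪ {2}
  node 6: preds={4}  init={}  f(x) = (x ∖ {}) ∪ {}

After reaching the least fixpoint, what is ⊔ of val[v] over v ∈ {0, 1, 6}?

Worklist (10 pops):
  #1 pop 0: in={} → {0,1} (was {0}); enqueue []
  #2 pop 1: in={} → {0,1,2} (was {2}); enqueue []
  #3 pop 2: in={2} → {0,1,2} (was {}); enqueue []
  #4 pop 3: in={0,1,2} → {0,1,2} (was {0}); enqueue []
  #5 pop 4: in={} → {0,2} (was {0}); enqueue [3]
  #6 pop 5: in={0,1,2} → {1,2} (was {2}); enqueue [2]
  #7 pop 6: in={0,2} → {0,2} (was {}); enqueue [5]
  #8 pop 3: in={0,1,2} → {0,1,2} (no change)
  #9 pop 2: in={1,2} → {0,1,2} (no change)
  #10 pop 5: in={0,1,2} → {1,2} (no change)

Fixpoint:
  val[0] = {0,1}
  val[1] = {0,1,2}
  val[2] = {0,1,2}
  val[3] = {0,1,2}
  val[4] = {0,2}
  val[5] = {1,2}
  val[6] = {0,2}

{0,1,2}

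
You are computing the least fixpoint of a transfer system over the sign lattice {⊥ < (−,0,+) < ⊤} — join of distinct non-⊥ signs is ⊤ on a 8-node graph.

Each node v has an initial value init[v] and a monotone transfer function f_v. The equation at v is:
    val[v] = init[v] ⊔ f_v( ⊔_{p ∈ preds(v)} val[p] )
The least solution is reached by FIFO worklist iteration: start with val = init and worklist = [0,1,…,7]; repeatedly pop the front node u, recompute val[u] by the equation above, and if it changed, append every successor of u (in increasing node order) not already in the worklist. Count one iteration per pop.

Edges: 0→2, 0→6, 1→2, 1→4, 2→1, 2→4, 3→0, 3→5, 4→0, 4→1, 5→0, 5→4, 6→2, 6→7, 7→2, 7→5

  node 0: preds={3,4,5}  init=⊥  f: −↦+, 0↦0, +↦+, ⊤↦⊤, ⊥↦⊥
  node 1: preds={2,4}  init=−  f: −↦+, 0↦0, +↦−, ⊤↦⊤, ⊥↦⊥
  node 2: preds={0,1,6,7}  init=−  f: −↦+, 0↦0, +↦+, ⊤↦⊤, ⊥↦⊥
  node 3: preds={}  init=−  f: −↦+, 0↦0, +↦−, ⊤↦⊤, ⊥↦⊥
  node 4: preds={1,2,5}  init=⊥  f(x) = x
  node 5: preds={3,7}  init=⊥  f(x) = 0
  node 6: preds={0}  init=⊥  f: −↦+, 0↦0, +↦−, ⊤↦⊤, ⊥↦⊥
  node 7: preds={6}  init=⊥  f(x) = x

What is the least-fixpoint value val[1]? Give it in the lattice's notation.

⊤

Trace (18 dequeues):
  [1] u=0 | in − | out + | prev ⊥ | push {}
  [2] u=1 | in − | out ⊤ | prev − | push {}
  [3] u=2 | in ⊤ | out ⊤ | prev − | push {1}
  [4] u=3 | in ⊥ | out − | ==
  [5] u=4 | in ⊤ | out ⊤ | prev ⊥ | push {0}
  [6] u=5 | in − | out 0 | prev ⊥ | push {4}
  [7] u=6 | in + | out − | prev ⊥ | push {2}
  [8] u=7 | in − | out − | prev ⊥ | push {5}
  [9] u=1 | in ⊤ | out ⊤ | ==
  [10] u=0 | in ⊤ | out ⊤ | prev + | push {6}
  [11] u=4 | in ⊤ | out ⊤ | ==
  [12] u=2 | in ⊤ | out ⊤ | ==
  [13] u=5 | in − | out 0 | ==
  [14] u=6 | in ⊤ | out ⊤ | prev − | push {2,7}
  [15] u=2 | in ⊤ | out ⊤ | ==
  [16] u=7 | in ⊤ | out ⊤ | prev − | push {2,5}
  [17] u=2 | in ⊤ | out ⊤ | ==
  [18] u=5 | in ⊤ | out 0 | ==

Converged values:
  [0] ⊤
  [1] ⊤
  [2] ⊤
  [3] −
  [4] ⊤
  [5] 0
  [6] ⊤
  [7] ⊤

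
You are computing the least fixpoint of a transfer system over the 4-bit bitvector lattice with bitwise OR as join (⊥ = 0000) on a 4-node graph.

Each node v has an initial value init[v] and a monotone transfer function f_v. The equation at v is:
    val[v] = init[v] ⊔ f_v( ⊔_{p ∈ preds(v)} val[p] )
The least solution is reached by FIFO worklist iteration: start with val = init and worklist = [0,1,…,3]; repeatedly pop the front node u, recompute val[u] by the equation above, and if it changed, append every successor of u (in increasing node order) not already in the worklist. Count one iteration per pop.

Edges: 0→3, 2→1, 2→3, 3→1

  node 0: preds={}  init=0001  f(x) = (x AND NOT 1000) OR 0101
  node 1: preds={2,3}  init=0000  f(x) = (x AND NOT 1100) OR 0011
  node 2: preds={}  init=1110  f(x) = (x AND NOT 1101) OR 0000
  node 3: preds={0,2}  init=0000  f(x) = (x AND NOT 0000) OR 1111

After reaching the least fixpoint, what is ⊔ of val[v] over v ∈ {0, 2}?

Trace (5 dequeues):
  [1] u=0 | in 0000 | out 0101 | prev 0001 | push {}
  [2] u=1 | in 1110 | out 0011 | prev 0000 | push {}
  [3] u=2 | in 0000 | out 1110 | ==
  [4] u=3 | in 1111 | out 1111 | prev 0000 | push {1}
  [5] u=1 | in 1111 | out 0011 | ==

Converged values:
  [0] 0101
  [1] 0011
  [2] 1110
  [3] 1111

1111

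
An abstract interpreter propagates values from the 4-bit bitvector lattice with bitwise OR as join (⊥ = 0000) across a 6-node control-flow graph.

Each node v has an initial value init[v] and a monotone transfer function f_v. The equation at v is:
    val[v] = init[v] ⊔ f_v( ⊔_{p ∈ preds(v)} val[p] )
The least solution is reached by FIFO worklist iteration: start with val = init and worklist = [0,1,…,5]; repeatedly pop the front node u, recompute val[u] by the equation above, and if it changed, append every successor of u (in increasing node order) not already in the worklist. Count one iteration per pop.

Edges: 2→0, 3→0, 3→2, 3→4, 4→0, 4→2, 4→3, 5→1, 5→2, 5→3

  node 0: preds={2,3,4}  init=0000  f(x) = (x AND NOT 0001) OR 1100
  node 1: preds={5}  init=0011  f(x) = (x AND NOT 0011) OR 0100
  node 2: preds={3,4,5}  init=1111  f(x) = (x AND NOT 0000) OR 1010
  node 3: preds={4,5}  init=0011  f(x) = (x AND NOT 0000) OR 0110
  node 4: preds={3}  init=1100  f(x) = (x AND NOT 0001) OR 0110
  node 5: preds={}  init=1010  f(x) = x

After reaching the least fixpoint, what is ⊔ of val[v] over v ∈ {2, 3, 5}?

1111

Iteration log — 9 steps:
  step 1. node 0  ⊔preds=1111  new=1110  old=0000  +wl: 
  step 2. node 1  ⊔preds=1010  new=1111  old=0011  +wl: 
  step 3. node 2  ⊔preds=1111  new=1111  stable
  step 4. node 3  ⊔preds=1110  new=1111  old=0011  +wl: 0,2
  step 5. node 4  ⊔preds=1111  new=1110  old=1100  +wl: 3
  step 6. node 5  ⊔preds=0000  new=1010  stable
  step 7. node 0  ⊔preds=1111  new=1110  stable
  step 8. node 2  ⊔preds=1111  new=1111  stable
  step 9. node 3  ⊔preds=1110  new=1111  stable

Least fixpoint reached:
  node 0: 1110
  node 1: 1111
  node 2: 1111
  node 3: 1111
  node 4: 1110
  node 5: 1010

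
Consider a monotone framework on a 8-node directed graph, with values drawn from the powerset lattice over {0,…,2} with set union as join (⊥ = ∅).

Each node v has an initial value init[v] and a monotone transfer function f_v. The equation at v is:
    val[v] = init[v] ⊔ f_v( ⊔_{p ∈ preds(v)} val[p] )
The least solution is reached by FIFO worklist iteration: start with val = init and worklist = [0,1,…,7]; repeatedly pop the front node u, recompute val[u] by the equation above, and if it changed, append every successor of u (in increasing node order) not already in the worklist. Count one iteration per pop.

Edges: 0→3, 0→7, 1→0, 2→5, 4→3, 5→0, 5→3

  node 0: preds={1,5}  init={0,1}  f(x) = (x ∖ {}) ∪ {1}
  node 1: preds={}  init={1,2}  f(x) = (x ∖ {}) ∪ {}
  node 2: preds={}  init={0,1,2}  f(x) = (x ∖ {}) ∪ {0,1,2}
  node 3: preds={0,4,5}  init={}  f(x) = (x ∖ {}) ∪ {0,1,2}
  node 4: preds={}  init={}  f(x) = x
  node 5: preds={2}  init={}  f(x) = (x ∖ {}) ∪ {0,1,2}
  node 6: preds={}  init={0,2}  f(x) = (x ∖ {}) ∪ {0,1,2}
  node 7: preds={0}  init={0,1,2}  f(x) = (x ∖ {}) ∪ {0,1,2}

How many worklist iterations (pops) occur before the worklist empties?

Iteration log — 10 steps:
  step 1. node 0  ⊔preds={1,2}  new={0,1,2}  old={0,1}  +wl: 
  step 2. node 1  ⊔preds={}  new={1,2}  stable
  step 3. node 2  ⊔preds={}  new={0,1,2}  stable
  step 4. node 3  ⊔preds={0,1,2}  new={0,1,2}  old={}  +wl: 
  step 5. node 4  ⊔preds={}  new={}  stable
  step 6. node 5  ⊔preds={0,1,2}  new={0,1,2}  old={}  +wl: 0,3
  step 7. node 6  ⊔preds={}  new={0,1,2}  old={0,2}  +wl: 
  step 8. node 7  ⊔preds={0,1,2}  new={0,1,2}  stable
  step 9. node 0  ⊔preds={0,1,2}  new={0,1,2}  stable
  step 10. node 3  ⊔preds={0,1,2}  new={0,1,2}  stable

Least fixpoint reached:
  node 0: {0,1,2}
  node 1: {1,2}
  node 2: {0,1,2}
  node 3: {0,1,2}
  node 4: {}
  node 5: {0,1,2}
  node 6: {0,1,2}
  node 7: {0,1,2}

10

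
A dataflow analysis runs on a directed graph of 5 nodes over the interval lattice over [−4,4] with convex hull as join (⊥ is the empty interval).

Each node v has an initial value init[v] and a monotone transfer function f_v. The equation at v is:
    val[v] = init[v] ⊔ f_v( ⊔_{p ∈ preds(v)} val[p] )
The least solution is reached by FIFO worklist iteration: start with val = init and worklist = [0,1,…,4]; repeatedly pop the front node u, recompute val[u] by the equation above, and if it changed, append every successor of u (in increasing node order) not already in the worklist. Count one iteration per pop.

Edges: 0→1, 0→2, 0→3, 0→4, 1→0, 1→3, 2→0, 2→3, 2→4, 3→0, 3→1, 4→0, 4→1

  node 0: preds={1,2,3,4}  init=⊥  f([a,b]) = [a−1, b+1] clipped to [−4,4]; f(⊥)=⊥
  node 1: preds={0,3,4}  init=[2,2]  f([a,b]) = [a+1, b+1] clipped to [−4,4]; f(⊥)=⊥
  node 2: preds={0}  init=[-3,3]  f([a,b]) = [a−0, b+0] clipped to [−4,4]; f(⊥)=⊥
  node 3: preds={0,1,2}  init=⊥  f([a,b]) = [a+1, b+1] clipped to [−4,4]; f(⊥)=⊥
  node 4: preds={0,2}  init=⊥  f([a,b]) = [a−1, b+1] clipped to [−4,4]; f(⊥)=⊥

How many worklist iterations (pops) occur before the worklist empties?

7

Worklist (7 pops):
  #1 pop 0: in=[-3,3] → [-4,4] (was ⊥); enqueue []
  #2 pop 1: in=[-4,4] → [-3,4] (was [2,2]); enqueue [0]
  #3 pop 2: in=[-4,4] → [-4,4] (was [-3,3]); enqueue []
  #4 pop 3: in=[-4,4] → [-3,4] (was ⊥); enqueue [1]
  #5 pop 4: in=[-4,4] → [-4,4] (was ⊥); enqueue []
  #6 pop 0: in=[-4,4] → [-4,4] (no change)
  #7 pop 1: in=[-4,4] → [-3,4] (no change)

Fixpoint:
  val[0] = [-4,4]
  val[1] = [-3,4]
  val[2] = [-4,4]
  val[3] = [-3,4]
  val[4] = [-4,4]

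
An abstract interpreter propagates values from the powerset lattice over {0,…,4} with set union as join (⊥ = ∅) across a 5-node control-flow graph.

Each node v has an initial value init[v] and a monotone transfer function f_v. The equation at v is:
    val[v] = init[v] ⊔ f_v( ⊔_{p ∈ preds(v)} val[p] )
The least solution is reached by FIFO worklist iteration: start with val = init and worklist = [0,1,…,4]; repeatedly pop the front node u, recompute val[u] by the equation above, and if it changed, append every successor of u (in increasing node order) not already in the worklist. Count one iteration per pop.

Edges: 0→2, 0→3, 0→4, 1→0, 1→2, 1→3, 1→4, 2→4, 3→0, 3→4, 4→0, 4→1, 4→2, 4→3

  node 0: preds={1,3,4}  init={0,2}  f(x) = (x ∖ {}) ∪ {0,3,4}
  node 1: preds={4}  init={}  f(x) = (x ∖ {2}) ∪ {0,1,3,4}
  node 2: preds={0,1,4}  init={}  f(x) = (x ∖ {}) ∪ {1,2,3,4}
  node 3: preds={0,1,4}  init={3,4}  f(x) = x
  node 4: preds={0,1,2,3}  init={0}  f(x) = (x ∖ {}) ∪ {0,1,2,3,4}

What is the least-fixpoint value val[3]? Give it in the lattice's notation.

{0,1,2,3,4}

Worklist (10 pops):
  #1 pop 0: in={0,3,4} → {0,2,3,4} (was {0,2}); enqueue []
  #2 pop 1: in={0} → {0,1,3,4} (was {}); enqueue [0]
  #3 pop 2: in={0,1,2,3,4} → {0,1,2,3,4} (was {}); enqueue []
  #4 pop 3: in={0,1,2,3,4} → {0,1,2,3,4} (was {3,4}); enqueue []
  #5 pop 4: in={0,1,2,3,4} → {0,1,2,3,4} (was {0}); enqueue [1,2,3]
  #6 pop 0: in={0,1,2,3,4} → {0,1,2,3,4} (was {0,2,3,4}); enqueue [4]
  #7 pop 1: in={0,1,2,3,4} → {0,1,3,4} (no change)
  #8 pop 2: in={0,1,2,3,4} → {0,1,2,3,4} (no change)
  #9 pop 3: in={0,1,2,3,4} → {0,1,2,3,4} (no change)
  #10 pop 4: in={0,1,2,3,4} → {0,1,2,3,4} (no change)

Fixpoint:
  val[0] = {0,1,2,3,4}
  val[1] = {0,1,3,4}
  val[2] = {0,1,2,3,4}
  val[3] = {0,1,2,3,4}
  val[4] = {0,1,2,3,4}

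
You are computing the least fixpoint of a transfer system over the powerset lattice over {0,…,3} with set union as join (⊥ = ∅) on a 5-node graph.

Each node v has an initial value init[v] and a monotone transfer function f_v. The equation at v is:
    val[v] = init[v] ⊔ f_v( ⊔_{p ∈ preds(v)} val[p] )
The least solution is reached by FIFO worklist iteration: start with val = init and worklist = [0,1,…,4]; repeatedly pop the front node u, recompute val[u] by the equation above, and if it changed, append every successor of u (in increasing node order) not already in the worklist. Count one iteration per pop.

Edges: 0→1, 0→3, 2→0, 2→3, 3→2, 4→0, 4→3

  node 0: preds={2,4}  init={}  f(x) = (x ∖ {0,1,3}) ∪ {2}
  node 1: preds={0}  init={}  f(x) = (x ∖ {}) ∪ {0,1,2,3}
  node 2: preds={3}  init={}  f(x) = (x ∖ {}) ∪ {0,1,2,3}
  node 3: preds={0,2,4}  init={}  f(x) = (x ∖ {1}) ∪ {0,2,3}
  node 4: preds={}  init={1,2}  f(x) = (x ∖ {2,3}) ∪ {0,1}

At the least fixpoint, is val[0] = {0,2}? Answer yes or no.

no

Worklist (8 pops):
  #1 pop 0: in={1,2} → {2} (was {}); enqueue []
  #2 pop 1: in={2} → {0,1,2,3} (was {}); enqueue []
  #3 pop 2: in={} → {0,1,2,3} (was {}); enqueue [0]
  #4 pop 3: in={0,1,2,3} → {0,2,3} (was {}); enqueue [2]
  #5 pop 4: in={} → {0,1,2} (was {1,2}); enqueue [3]
  #6 pop 0: in={0,1,2,3} → {2} (no change)
  #7 pop 2: in={0,2,3} → {0,1,2,3} (no change)
  #8 pop 3: in={0,1,2,3} → {0,2,3} (no change)

Fixpoint:
  val[0] = {2}
  val[1] = {0,1,2,3}
  val[2] = {0,1,2,3}
  val[3] = {0,2,3}
  val[4] = {0,1,2}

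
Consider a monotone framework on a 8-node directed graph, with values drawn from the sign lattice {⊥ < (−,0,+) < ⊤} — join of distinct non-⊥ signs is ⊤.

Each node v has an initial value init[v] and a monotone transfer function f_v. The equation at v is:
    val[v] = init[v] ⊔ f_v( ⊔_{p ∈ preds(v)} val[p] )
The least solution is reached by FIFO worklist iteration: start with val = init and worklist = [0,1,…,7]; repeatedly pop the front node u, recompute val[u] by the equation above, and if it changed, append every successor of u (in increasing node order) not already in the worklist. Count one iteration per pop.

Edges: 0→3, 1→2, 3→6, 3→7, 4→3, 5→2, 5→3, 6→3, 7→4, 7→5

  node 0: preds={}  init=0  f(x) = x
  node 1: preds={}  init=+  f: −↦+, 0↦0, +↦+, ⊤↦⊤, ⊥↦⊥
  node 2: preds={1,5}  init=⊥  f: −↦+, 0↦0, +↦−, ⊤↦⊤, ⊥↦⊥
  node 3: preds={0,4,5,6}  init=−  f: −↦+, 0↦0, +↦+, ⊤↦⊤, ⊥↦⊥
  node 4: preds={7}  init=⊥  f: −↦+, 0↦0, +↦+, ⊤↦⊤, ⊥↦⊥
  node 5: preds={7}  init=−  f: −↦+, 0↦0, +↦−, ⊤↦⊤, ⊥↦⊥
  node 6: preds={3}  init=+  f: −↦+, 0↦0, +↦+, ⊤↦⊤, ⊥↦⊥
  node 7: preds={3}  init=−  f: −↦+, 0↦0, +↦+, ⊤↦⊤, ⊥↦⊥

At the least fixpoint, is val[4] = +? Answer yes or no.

Trace (13 dequeues):
  [1] u=0 | in ⊥ | out 0 | ==
  [2] u=1 | in ⊥ | out + | ==
  [3] u=2 | in ⊤ | out ⊤ | prev ⊥ | push {}
  [4] u=3 | in ⊤ | out ⊤ | prev − | push {}
  [5] u=4 | in − | out + | prev ⊥ | push {3}
  [6] u=5 | in − | out ⊤ | prev − | push {2}
  [7] u=6 | in ⊤ | out ⊤ | prev + | push {}
  [8] u=7 | in ⊤ | out ⊤ | prev − | push {4,5}
  [9] u=3 | in ⊤ | out ⊤ | ==
  [10] u=2 | in ⊤ | out ⊤ | ==
  [11] u=4 | in ⊤ | out ⊤ | prev + | push {3}
  [12] u=5 | in ⊤ | out ⊤ | ==
  [13] u=3 | in ⊤ | out ⊤ | ==

Converged values:
  [0] 0
  [1] +
  [2] ⊤
  [3] ⊤
  [4] ⊤
  [5] ⊤
  [6] ⊤
  [7] ⊤

no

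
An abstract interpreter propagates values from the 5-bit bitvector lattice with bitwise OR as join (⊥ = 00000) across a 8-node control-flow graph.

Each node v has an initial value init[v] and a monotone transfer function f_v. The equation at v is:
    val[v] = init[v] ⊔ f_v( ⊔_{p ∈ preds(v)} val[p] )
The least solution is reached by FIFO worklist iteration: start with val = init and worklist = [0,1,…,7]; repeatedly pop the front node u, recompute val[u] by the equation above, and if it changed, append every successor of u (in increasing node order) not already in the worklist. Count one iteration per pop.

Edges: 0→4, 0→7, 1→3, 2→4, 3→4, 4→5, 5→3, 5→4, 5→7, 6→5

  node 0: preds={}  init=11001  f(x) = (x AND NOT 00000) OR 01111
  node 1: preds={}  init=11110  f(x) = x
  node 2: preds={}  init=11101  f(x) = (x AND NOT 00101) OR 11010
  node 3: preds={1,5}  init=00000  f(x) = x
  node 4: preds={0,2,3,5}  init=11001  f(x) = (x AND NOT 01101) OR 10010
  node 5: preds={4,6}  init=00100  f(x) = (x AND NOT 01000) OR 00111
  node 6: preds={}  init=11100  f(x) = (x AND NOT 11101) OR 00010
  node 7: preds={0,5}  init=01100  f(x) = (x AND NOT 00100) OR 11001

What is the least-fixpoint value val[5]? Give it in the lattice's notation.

10111

Trace (11 dequeues):
  [1] u=0 | in 00000 | out 11111 | prev 11001 | push {}
  [2] u=1 | in 00000 | out 11110 | ==
  [3] u=2 | in 00000 | out 11111 | prev 11101 | push {}
  [4] u=3 | in 11110 | out 11110 | prev 00000 | push {}
  [5] u=4 | in 11111 | out 11011 | prev 11001 | push {}
  [6] u=5 | in 11111 | out 10111 | prev 00100 | push {3,4}
  [7] u=6 | in 00000 | out 11110 | prev 11100 | push {5}
  [8] u=7 | in 11111 | out 11111 | prev 01100 | push {}
  [9] u=3 | in 11111 | out 11111 | prev 11110 | push {}
  [10] u=4 | in 11111 | out 11011 | ==
  [11] u=5 | in 11111 | out 10111 | ==

Converged values:
  [0] 11111
  [1] 11110
  [2] 11111
  [3] 11111
  [4] 11011
  [5] 10111
  [6] 11110
  [7] 11111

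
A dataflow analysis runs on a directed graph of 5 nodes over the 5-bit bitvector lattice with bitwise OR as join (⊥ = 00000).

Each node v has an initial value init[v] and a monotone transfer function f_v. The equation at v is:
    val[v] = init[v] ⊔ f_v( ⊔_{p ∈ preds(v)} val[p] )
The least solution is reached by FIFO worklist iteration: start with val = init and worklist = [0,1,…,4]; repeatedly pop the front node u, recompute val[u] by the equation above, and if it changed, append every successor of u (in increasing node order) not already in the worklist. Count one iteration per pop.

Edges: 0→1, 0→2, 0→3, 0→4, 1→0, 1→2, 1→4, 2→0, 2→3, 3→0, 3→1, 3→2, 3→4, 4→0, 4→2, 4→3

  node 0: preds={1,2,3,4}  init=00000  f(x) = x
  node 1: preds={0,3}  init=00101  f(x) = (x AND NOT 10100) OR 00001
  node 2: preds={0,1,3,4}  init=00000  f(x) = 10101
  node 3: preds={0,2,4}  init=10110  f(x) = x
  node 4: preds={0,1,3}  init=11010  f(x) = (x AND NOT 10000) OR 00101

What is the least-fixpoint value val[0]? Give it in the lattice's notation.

Worklist (9 pops):
  #1 pop 0: in=11111 → 11111 (was 00000); enqueue []
  #2 pop 1: in=11111 → 01111 (was 00101); enqueue [0]
  #3 pop 2: in=11111 → 10101 (was 00000); enqueue []
  #4 pop 3: in=11111 → 11111 (was 10110); enqueue [1,2]
  #5 pop 4: in=11111 → 11111 (was 11010); enqueue [3]
  #6 pop 0: in=11111 → 11111 (no change)
  #7 pop 1: in=11111 → 01111 (no change)
  #8 pop 2: in=11111 → 10101 (no change)
  #9 pop 3: in=11111 → 11111 (no change)

Fixpoint:
  val[0] = 11111
  val[1] = 01111
  val[2] = 10101
  val[3] = 11111
  val[4] = 11111

11111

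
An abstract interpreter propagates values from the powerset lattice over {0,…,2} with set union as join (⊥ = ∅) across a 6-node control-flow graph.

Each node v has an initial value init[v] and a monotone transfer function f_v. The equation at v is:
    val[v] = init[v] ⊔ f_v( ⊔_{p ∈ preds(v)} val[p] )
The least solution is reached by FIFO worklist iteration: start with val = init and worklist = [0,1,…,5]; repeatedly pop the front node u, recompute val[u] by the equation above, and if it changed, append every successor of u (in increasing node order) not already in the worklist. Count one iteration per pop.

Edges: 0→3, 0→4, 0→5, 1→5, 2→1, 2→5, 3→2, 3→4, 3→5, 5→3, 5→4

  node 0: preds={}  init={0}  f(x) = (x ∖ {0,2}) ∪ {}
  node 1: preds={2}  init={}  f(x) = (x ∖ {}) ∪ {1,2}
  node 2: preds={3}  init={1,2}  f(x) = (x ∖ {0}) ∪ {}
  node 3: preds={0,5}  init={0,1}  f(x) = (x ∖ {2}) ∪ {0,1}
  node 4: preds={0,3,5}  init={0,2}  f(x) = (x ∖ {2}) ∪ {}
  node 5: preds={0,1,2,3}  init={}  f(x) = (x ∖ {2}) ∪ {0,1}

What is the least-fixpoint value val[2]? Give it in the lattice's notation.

Trace (8 dequeues):
  [1] u=0 | in {} | out {0} | ==
  [2] u=1 | in {1,2} | out {1,2} | prev {} | push {}
  [3] u=2 | in {0,1} | out {1,2} | ==
  [4] u=3 | in {0} | out {0,1} | ==
  [5] u=4 | in {0,1} | out {0,1,2} | prev {0,2} | push {}
  [6] u=5 | in {0,1,2} | out {0,1} | prev {} | push {3,4}
  [7] u=3 | in {0,1} | out {0,1} | ==
  [8] u=4 | in {0,1} | out {0,1,2} | ==

Converged values:
  [0] {0}
  [1] {1,2}
  [2] {1,2}
  [3] {0,1}
  [4] {0,1,2}
  [5] {0,1}

{1,2}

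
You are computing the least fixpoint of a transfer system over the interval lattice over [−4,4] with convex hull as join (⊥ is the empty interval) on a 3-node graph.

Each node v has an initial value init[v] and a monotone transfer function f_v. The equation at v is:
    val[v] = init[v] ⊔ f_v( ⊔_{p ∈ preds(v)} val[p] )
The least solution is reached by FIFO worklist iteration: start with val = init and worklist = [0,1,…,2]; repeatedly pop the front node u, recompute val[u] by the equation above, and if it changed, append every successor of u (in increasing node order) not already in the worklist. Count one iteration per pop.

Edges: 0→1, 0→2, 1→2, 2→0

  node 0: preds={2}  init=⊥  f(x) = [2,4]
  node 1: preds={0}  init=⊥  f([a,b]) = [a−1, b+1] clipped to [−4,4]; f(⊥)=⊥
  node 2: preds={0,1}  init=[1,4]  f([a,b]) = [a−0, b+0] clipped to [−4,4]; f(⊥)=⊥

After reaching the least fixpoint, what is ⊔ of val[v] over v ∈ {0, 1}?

[1,4]

Worklist (3 pops):
  #1 pop 0: in=[1,4] → [2,4] (was ⊥); enqueue []
  #2 pop 1: in=[2,4] → [1,4] (was ⊥); enqueue []
  #3 pop 2: in=[1,4] → [1,4] (no change)

Fixpoint:
  val[0] = [2,4]
  val[1] = [1,4]
  val[2] = [1,4]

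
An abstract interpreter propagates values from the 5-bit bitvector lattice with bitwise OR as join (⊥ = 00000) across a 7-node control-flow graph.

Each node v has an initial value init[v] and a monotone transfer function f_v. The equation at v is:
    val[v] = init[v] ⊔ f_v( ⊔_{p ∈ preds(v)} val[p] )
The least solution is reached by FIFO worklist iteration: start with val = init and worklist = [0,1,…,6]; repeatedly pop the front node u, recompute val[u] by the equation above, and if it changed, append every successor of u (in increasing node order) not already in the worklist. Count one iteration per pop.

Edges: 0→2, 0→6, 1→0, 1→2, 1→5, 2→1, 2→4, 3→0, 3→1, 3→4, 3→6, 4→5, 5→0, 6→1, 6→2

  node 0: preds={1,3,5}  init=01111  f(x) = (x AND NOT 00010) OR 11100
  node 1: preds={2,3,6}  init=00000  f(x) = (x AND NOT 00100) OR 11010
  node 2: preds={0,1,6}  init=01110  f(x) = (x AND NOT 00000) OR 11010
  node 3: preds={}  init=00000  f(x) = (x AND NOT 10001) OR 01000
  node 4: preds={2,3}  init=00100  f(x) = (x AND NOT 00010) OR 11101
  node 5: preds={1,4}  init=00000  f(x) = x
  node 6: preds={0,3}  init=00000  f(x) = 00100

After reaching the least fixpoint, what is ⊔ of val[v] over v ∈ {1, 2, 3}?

11111

Worklist (12 pops):
  #1 pop 0: in=00000 → 11111 (was 01111); enqueue []
  #2 pop 1: in=01110 → 11010 (was 00000); enqueue [0]
  #3 pop 2: in=11111 → 11111 (was 01110); enqueue [1]
  #4 pop 3: in=00000 → 01000 (was 00000); enqueue []
  #5 pop 4: in=11111 → 11101 (was 00100); enqueue []
  #6 pop 5: in=11111 → 11111 (was 00000); enqueue []
  #7 pop 6: in=11111 → 00100 (was 00000); enqueue [2]
  #8 pop 0: in=11111 → 11111 (no change)
  #9 pop 1: in=11111 → 11011 (was 11010); enqueue [0,5]
  #10 pop 2: in=11111 → 11111 (no change)
  #11 pop 0: in=11111 → 11111 (no change)
  #12 pop 5: in=11111 → 11111 (no change)

Fixpoint:
  val[0] = 11111
  val[1] = 11011
  val[2] = 11111
  val[3] = 01000
  val[4] = 11101
  val[5] = 11111
  val[6] = 00100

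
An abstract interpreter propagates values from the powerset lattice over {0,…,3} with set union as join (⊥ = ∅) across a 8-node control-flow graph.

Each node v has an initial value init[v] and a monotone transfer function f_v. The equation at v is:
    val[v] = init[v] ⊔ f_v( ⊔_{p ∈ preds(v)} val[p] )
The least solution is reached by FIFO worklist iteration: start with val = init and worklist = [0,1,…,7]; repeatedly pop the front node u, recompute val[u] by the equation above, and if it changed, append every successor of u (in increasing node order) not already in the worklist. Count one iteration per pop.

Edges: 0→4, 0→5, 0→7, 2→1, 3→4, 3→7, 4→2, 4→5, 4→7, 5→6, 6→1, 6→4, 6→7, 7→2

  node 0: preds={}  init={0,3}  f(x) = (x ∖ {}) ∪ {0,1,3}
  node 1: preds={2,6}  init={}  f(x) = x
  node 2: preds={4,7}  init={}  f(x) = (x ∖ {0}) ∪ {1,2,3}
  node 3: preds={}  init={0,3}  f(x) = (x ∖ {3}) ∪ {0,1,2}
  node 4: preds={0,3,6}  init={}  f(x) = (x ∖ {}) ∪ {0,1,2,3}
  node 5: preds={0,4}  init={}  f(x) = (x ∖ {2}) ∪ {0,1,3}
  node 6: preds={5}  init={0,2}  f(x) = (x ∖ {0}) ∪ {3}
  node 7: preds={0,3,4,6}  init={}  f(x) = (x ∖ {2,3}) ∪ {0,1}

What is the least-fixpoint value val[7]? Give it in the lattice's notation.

Trace (11 dequeues):
  [1] u=0 | in {} | out {0,1,3} | prev {0,3} | push {}
  [2] u=1 | in {0,2} | out {0,2} | prev {} | push {}
  [3] u=2 | in {} | out {1,2,3} | prev {} | push {1}
  [4] u=3 | in {} | out {0,1,2,3} | prev {0,3} | push {}
  [5] u=4 | in {0,1,2,3} | out {0,1,2,3} | prev {} | push {2}
  [6] u=5 | in {0,1,2,3} | out {0,1,3} | prev {} | push {}
  [7] u=6 | in {0,1,3} | out {0,1,2,3} | prev {0,2} | push {4}
  [8] u=7 | in {0,1,2,3} | out {0,1} | prev {} | push {}
  [9] u=1 | in {0,1,2,3} | out {0,1,2,3} | prev {0,2} | push {}
  [10] u=2 | in {0,1,2,3} | out {1,2,3} | ==
  [11] u=4 | in {0,1,2,3} | out {0,1,2,3} | ==

Converged values:
  [0] {0,1,3}
  [1] {0,1,2,3}
  [2] {1,2,3}
  [3] {0,1,2,3}
  [4] {0,1,2,3}
  [5] {0,1,3}
  [6] {0,1,2,3}
  [7] {0,1}

{0,1}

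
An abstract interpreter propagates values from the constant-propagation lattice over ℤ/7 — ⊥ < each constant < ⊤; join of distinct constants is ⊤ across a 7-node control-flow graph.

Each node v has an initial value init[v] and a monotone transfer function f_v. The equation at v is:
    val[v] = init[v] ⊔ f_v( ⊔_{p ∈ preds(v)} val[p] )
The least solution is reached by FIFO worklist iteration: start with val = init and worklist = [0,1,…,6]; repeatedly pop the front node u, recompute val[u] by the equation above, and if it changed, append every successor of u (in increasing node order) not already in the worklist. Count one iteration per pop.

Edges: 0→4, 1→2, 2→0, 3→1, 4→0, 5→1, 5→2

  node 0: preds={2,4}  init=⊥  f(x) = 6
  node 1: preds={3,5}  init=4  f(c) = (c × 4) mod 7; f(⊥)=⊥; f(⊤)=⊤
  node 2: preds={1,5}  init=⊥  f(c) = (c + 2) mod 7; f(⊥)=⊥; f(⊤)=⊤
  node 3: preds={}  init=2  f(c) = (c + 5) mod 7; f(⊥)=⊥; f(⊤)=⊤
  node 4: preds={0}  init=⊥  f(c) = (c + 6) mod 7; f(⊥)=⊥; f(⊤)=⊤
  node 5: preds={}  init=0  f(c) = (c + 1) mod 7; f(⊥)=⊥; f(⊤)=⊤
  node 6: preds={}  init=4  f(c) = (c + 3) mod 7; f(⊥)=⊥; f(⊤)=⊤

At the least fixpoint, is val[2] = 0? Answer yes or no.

Trace (8 dequeues):
  [1] u=0 | in ⊥ | out 6 | prev ⊥ | push {}
  [2] u=1 | in ⊤ | out ⊤ | prev 4 | push {}
  [3] u=2 | in ⊤ | out ⊤ | prev ⊥ | push {0}
  [4] u=3 | in ⊥ | out 2 | ==
  [5] u=4 | in 6 | out 5 | prev ⊥ | push {}
  [6] u=5 | in ⊥ | out 0 | ==
  [7] u=6 | in ⊥ | out 4 | ==
  [8] u=0 | in ⊤ | out 6 | ==

Converged values:
  [0] 6
  [1] ⊤
  [2] ⊤
  [3] 2
  [4] 5
  [5] 0
  [6] 4

no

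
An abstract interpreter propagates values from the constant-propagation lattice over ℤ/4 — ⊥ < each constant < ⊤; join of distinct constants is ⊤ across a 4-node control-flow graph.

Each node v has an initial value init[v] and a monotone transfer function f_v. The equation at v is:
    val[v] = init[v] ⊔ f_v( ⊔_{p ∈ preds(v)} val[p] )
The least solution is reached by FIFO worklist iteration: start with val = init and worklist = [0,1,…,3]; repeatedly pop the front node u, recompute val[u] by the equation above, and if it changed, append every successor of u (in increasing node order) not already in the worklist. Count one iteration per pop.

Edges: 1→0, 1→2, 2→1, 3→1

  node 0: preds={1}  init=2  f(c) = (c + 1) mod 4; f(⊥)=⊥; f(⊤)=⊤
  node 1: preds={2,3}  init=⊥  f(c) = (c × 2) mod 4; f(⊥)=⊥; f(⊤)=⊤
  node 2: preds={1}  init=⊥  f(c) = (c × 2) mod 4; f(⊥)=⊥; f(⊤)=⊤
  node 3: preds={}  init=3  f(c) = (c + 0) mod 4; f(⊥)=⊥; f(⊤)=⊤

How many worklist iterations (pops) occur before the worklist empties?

Worklist (9 pops):
  #1 pop 0: in=⊥ → 2 (no change)
  #2 pop 1: in=3 → 2 (was ⊥); enqueue [0]
  #3 pop 2: in=2 → 0 (was ⊥); enqueue [1]
  #4 pop 3: in=⊥ → 3 (no change)
  #5 pop 0: in=2 → ⊤ (was 2); enqueue []
  #6 pop 1: in=⊤ → ⊤ (was 2); enqueue [0,2]
  #7 pop 0: in=⊤ → ⊤ (no change)
  #8 pop 2: in=⊤ → ⊤ (was 0); enqueue [1]
  #9 pop 1: in=⊤ → ⊤ (no change)

Fixpoint:
  val[0] = ⊤
  val[1] = ⊤
  val[2] = ⊤
  val[3] = 3

9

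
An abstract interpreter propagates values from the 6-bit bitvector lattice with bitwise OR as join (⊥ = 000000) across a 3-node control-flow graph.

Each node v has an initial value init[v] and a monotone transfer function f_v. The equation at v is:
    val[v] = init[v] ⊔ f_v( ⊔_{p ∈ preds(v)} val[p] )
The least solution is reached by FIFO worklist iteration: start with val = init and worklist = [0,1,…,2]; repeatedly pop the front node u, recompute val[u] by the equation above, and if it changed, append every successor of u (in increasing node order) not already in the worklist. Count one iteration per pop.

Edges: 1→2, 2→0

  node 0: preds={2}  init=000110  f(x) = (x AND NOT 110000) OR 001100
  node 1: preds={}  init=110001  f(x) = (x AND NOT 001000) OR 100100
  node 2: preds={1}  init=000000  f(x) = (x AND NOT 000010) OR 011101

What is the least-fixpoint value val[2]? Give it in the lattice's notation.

111101

Worklist (4 pops):
  #1 pop 0: in=000000 → 001110 (was 000110); enqueue []
  #2 pop 1: in=000000 → 110101 (was 110001); enqueue []
  #3 pop 2: in=110101 → 111101 (was 000000); enqueue [0]
  #4 pop 0: in=111101 → 001111 (was 001110); enqueue []

Fixpoint:
  val[0] = 001111
  val[1] = 110101
  val[2] = 111101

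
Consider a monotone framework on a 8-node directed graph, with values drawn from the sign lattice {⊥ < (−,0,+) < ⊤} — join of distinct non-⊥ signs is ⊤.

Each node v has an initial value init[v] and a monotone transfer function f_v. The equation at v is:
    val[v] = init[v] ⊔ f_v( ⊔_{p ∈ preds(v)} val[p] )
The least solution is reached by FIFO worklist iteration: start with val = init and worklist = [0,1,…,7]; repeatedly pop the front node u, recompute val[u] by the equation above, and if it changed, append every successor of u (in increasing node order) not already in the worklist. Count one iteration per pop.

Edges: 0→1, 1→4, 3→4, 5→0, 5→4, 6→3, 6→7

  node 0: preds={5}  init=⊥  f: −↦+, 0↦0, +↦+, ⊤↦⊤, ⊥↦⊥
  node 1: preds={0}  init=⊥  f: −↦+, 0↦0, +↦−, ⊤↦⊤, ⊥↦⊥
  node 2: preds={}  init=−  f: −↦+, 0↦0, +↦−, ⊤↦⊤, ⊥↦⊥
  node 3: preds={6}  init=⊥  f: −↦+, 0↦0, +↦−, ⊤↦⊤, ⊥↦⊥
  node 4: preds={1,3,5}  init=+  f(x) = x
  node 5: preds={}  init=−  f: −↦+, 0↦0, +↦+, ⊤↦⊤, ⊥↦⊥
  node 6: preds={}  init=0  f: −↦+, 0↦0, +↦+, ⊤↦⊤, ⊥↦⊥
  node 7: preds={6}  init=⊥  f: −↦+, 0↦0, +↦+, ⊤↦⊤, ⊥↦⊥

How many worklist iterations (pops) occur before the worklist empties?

Trace (8 dequeues):
  [1] u=0 | in − | out + | prev ⊥ | push {}
  [2] u=1 | in + | out − | prev ⊥ | push {}
  [3] u=2 | in ⊥ | out − | ==
  [4] u=3 | in 0 | out 0 | prev ⊥ | push {}
  [5] u=4 | in ⊤ | out ⊤ | prev + | push {}
  [6] u=5 | in ⊥ | out − | ==
  [7] u=6 | in ⊥ | out 0 | ==
  [8] u=7 | in 0 | out 0 | prev ⊥ | push {}

Converged values:
  [0] +
  [1] −
  [2] −
  [3] 0
  [4] ⊤
  [5] −
  [6] 0
  [7] 0

8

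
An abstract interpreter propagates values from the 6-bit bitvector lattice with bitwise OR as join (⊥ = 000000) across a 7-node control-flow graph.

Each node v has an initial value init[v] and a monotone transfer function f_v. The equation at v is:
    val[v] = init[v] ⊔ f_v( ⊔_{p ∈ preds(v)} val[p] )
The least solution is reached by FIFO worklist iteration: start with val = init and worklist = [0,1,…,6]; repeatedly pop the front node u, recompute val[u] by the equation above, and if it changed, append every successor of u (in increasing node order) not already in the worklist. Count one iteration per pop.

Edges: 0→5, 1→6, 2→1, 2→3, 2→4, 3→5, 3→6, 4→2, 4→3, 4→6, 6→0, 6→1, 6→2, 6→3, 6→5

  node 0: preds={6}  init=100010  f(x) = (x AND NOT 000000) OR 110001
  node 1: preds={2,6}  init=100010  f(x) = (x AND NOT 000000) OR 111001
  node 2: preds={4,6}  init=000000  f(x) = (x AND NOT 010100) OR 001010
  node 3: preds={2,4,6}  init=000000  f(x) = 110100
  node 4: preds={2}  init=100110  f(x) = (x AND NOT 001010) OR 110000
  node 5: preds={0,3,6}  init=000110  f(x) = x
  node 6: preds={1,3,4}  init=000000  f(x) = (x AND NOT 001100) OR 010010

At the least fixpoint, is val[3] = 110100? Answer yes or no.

yes

Worklist (17 pops):
  #1 pop 0: in=000000 → 110011 (was 100010); enqueue []
  #2 pop 1: in=000000 → 111011 (was 100010); enqueue []
  #3 pop 2: in=100110 → 101010 (was 000000); enqueue [1]
  #4 pop 3: in=101110 → 110100 (was 000000); enqueue []
  #5 pop 4: in=101010 → 110110 (was 100110); enqueue [2,3]
  #6 pop 5: in=110111 → 110111 (was 000110); enqueue []
  #7 pop 6: in=111111 → 110011 (was 000000); enqueue [0,5]
  #8 pop 1: in=111011 → 111011 (no change)
  #9 pop 2: in=110111 → 101011 (was 101010); enqueue [1,4]
  #10 pop 3: in=111111 → 110100 (no change)
  #11 pop 0: in=110011 → 110011 (no change)
  #12 pop 5: in=110111 → 110111 (no change)
  #13 pop 1: in=111011 → 111011 (no change)
  #14 pop 4: in=101011 → 110111 (was 110110); enqueue [2,3,6]
  #15 pop 2: in=110111 → 101011 (no change)
  #16 pop 3: in=111111 → 110100 (no change)
  #17 pop 6: in=111111 → 110011 (no change)

Fixpoint:
  val[0] = 110011
  val[1] = 111011
  val[2] = 101011
  val[3] = 110100
  val[4] = 110111
  val[5] = 110111
  val[6] = 110011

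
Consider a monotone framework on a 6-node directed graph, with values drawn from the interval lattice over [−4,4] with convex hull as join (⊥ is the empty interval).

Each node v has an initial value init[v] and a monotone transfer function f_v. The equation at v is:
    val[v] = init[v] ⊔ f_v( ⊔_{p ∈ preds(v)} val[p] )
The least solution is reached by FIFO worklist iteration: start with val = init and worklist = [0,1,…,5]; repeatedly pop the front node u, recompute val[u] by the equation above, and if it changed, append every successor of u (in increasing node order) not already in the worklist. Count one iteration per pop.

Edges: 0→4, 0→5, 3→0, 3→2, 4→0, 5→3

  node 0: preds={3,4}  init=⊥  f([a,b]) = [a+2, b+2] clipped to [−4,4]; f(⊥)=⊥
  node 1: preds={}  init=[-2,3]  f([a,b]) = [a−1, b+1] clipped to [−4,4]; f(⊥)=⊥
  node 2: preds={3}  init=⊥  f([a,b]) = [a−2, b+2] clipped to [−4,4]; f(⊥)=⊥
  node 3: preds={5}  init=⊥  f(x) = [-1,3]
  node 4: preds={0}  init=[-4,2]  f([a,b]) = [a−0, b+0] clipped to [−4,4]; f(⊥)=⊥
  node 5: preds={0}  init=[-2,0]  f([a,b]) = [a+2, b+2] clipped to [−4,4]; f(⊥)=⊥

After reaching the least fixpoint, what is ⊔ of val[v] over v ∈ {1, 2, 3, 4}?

[-4,4]

Trace (9 dequeues):
  [1] u=0 | in [-4,2] | out [-2,4] | prev ⊥ | push {}
  [2] u=1 | in ⊥ | out [-2,3] | ==
  [3] u=2 | in ⊥ | out ⊥ | ==
  [4] u=3 | in [-2,0] | out [-1,3] | prev ⊥ | push {0,2}
  [5] u=4 | in [-2,4] | out [-4,4] | prev [-4,2] | push {}
  [6] u=5 | in [-2,4] | out [-2,4] | prev [-2,0] | push {3}
  [7] u=0 | in [-4,4] | out [-2,4] | ==
  [8] u=2 | in [-1,3] | out [-3,4] | prev ⊥ | push {}
  [9] u=3 | in [-2,4] | out [-1,3] | ==

Converged values:
  [0] [-2,4]
  [1] [-2,3]
  [2] [-3,4]
  [3] [-1,3]
  [4] [-4,4]
  [5] [-2,4]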